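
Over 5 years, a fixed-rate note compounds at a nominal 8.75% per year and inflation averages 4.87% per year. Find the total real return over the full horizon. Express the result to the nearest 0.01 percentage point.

19.92%

The annual real rate is (1+8.75%)/(1+4.87%) − 1 = 3.6998%.
Compounded over 5 years: (1 + 0.036998)^5 − 1 ≈ 0.19920.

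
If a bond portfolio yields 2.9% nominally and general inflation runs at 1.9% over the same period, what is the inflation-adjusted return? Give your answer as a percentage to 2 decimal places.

0.98%

Real return via the Fisher equation: (1 + 2.9%)/(1 + 1.9%) − 1 = 1.029/1.019 − 1 ≈ 0.00981.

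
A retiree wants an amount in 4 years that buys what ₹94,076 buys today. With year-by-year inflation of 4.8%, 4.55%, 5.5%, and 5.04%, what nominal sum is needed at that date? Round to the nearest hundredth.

Cumulative price-level factor: 1.048 × 1.0455 × 1.055 × 1.0504 ≈ 1.2142063296.
Multiplying ₹94,076 by the price-level factor gives the future nominal sum.

₹114,227.67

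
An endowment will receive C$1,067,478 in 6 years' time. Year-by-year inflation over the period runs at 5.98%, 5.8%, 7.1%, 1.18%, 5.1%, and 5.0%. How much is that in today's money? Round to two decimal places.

C$796,110.20

Price-level factor over 6 years: 1.0598 × 1.058 × 1.071 × 1.0118 × 1.051 × 1.050 ≈ 1.3408671277.
Purchasing power today: C$1,067,478 divided by that factor.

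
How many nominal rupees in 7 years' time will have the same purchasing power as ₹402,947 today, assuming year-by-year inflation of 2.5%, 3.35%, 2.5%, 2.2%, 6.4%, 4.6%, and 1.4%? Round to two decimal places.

₹504,624.46

Cumulative price-level factor: 1.025 × 1.0335 × 1.025 × 1.022 × 1.064 × 1.046 × 1.014 ≈ 1.2523345868.
The nominal amount required is ₹402,947 scaled up by that factor.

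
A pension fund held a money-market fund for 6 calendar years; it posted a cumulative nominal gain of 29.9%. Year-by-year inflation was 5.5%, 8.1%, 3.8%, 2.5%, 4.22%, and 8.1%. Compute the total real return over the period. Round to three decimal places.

Cumulative inflation factor: 1.055 × 1.081 × 1.038 × 1.025 × 1.0422 × 1.081 ≈ 1.36702.
Nominal growth factor: 1.29900. Real growth factor = 1.29900 / 1.36702 ≈ 0.95024.
Total real return ≈ -4.9761%.

-4.976%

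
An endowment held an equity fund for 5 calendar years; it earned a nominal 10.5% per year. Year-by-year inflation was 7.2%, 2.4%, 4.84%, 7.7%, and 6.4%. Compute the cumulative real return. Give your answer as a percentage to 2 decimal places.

Cumulative inflation factor: 1.072 × 1.024 × 1.0484 × 1.077 × 1.064 ≈ 1.31880.
Nominal growth factor: 1.64745. Real growth factor = 1.64745 / 1.31880 ≈ 1.24920.
Total real return ≈ 24.9201%.

24.92%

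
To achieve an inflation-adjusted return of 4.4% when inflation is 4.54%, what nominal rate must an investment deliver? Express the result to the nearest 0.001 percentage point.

9.140%

By the Fisher equation, 1 + r_nom = (1 + 4.4%)(1 + 4.54%) = 1.044 × 1.0454 = 1.0913976.
So r_nom = 9.13976%.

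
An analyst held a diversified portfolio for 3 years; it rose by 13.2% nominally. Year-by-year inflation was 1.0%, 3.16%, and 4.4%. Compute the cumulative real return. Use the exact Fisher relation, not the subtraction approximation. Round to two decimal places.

4.07%

Cumulative inflation factor: 1.010 × 1.0316 × 1.044 ≈ 1.08776.
Nominal growth factor: 1.13200. Real growth factor = 1.13200 / 1.08776 ≈ 1.04067.
Total real return ≈ 4.0670%.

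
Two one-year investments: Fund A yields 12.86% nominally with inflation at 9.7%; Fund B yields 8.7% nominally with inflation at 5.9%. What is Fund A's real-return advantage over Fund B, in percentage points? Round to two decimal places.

Fund A real return: 1.1286/1.097 − 1 = 2.881%.
Fund B real return: 1.087/1.059 − 1 = 2.644%.
Difference: 2.881 − 2.644 = 0.237 pp.

0.24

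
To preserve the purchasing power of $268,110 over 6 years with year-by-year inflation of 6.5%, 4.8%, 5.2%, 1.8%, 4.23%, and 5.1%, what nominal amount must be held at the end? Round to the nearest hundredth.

$351,061.23

Cumulative price-level factor: 1.065 × 1.048 × 1.052 × 1.018 × 1.0423 × 1.051 ≈ 1.3093925392.
Multiplying $268,110 by the price-level factor gives the future nominal sum.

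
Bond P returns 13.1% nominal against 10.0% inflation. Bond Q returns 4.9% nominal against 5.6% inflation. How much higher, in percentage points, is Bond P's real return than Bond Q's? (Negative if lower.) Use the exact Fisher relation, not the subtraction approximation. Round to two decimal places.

3.48

Bond P real return: 1.131/1.100 − 1 = 2.818%.
Bond Q real return: 1.049/1.056 − 1 = -0.663%.
Difference: 2.818 − (-0.663) = 3.481 pp.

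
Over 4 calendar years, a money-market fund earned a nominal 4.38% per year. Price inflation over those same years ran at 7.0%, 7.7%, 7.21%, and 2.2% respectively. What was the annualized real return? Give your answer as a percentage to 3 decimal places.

Cumulative inflation factor: 1.070 × 1.077 × 1.0721 × 1.022 ≈ 1.26266.
Nominal growth factor: 1.18705. Real growth factor = 1.18705 / 1.26266 ≈ 0.94012.
Annualized: 0.94012^(1/4) − 1 ≈ -0.01532.

-1.532%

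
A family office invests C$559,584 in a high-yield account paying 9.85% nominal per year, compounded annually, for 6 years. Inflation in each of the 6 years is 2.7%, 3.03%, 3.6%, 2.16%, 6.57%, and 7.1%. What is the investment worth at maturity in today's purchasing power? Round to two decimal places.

C$769,248.11

Nominal value at maturity: C$559,584 × (1 + 9.85%)^6 ≈ C$983,253.85.
Price-level factor over 6 years: 1.027 × 1.0303 × 1.036 × 1.0216 × 1.0657 × 1.071 ≈ 1.2782011964.
Dividing the nominal maturity value by the price-level factor gives the value in today's money.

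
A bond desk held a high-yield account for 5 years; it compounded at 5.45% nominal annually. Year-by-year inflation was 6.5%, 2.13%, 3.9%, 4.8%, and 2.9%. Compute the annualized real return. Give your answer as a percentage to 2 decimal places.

Cumulative inflation factor: 1.065 × 1.0213 × 1.039 × 1.048 × 1.029 ≈ 1.21870.
Nominal growth factor: 1.30387. Real growth factor = 1.30387 / 1.21870 ≈ 1.06989.
Annualized: 1.06989^(1/5) − 1 ≈ 0.01360.

1.36%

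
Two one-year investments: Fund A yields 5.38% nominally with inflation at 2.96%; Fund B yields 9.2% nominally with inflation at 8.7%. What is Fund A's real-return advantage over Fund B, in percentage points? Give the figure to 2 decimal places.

Fund A real return: 1.0538/1.0296 − 1 = 2.350%.
Fund B real return: 1.092/1.087 − 1 = 0.460%.
Difference: 2.350 − 0.460 = 1.890 pp.

1.89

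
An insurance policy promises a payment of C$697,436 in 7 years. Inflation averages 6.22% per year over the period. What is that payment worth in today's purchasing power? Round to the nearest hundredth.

C$457,151.64

Price-level factor over 7 years: (1 + 6.22%)^7 ≈ 1.5256119420.
Purchasing power today: C$697,436 divided by that factor.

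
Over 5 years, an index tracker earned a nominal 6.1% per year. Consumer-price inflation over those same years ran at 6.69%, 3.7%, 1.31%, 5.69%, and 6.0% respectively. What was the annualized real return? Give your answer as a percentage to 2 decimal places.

Cumulative inflation factor: 1.0669 × 1.037 × 1.0131 × 1.0569 × 1.060 ≈ 1.25573.
Nominal growth factor: 1.34455. Real growth factor = 1.34455 / 1.25573 ≈ 1.07074.
Annualized: 1.07074^(1/5) − 1 ≈ 0.01376.

1.38%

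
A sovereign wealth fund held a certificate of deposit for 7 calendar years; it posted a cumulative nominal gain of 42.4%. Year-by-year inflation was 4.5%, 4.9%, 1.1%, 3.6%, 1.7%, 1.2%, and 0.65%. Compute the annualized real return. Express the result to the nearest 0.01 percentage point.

Cumulative inflation factor: 1.045 × 1.049 × 1.011 × 1.036 × 1.017 × 1.012 × 1.0065 ≈ 1.18937.
Nominal growth factor: 1.42400. Real growth factor = 1.42400 / 1.18937 ≈ 1.19727.
Annualized: 1.19727^(1/7) − 1 ≈ 0.02605.

2.61%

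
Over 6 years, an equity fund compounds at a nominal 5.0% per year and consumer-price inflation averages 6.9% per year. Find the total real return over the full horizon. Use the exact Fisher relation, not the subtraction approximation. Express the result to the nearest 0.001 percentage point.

The annual real rate is (1+5.0%)/(1+6.9%) − 1 = -1.7774%.
Compounded over 6 years: (1 + -0.017774)^6 − 1 ≈ -0.10201.

-10.201%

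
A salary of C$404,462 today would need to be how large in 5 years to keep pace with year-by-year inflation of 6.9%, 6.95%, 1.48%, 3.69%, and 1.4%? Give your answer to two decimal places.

C$493,391.32

Cumulative price-level factor: 1.069 × 1.0695 × 1.0148 × 1.0369 × 1.014 ≈ 1.2198706494.
The nominal amount required is C$404,462 scaled up by that factor.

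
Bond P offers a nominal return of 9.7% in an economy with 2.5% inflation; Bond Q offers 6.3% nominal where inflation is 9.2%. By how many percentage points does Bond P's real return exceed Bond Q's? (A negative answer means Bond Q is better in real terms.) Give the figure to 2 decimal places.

Bond P real return: 1.097/1.025 − 1 = 7.024%.
Bond Q real return: 1.063/1.092 − 1 = -2.656%.
Difference: 7.024 − (-2.656) = 9.680 pp.

9.68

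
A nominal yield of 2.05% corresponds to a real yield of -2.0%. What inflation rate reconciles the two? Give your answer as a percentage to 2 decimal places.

4.13%

From (1+r_nom) = (1+r_real)(1+π), we get 1+π = (1 + 2.05%)/(1 − 2.0%) = 1.0205/0.980 ≈ 1.04133.
So π ≈ 4.1327%.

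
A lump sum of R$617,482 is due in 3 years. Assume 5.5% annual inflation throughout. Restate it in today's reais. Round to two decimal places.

Price-level factor over 3 years: (1 + 5.5%)^3 = 1.174241375.
Purchasing power today: R$617,482 divided by that factor.

R$525,856.11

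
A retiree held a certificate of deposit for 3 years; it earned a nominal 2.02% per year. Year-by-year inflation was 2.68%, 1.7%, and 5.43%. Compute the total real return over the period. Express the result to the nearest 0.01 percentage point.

Cumulative inflation factor: 1.0268 × 1.017 × 1.0543 ≈ 1.10096.
Nominal growth factor: 1.06183. Real growth factor = 1.06183 / 1.10096 ≈ 0.96446.
Total real return ≈ -3.5538%.

-3.55%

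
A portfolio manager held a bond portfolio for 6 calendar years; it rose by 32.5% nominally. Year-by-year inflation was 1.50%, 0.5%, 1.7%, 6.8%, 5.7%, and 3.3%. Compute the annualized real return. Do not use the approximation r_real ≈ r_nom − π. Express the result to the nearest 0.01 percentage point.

Cumulative inflation factor: 1.0150 × 1.005 × 1.017 × 1.068 × 1.057 × 1.033 ≈ 1.20976.
Nominal growth factor: 1.32500. Real growth factor = 1.32500 / 1.20976 ≈ 1.09526.
Annualized: 1.09526^(1/6) − 1 ≈ 0.01528.

1.53%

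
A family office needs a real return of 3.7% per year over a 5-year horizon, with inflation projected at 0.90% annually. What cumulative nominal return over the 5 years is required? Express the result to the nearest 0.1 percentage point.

Required annual nominal rate: (1+3.7%)(1+0.90%) − 1 = 4.6333%.
Cumulative over 5 years: (1 + 0.046333)^5 − 1 ≈ 0.25415.

25.4%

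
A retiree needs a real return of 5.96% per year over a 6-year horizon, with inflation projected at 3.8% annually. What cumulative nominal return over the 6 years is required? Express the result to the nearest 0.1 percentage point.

Required annual nominal rate: (1+5.96%)(1+3.8%) − 1 = 9.98648%.
Cumulative over 6 years: (1 + 0.0998648)^6 − 1 ≈ 0.77025.

77.0%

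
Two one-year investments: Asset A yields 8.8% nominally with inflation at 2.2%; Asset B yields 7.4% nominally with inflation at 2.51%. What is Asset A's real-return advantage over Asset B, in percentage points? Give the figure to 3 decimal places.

Asset A real return: 1.088/1.022 − 1 = 6.4579%.
Asset B real return: 1.074/1.0251 − 1 = 4.7703%.
Difference: 6.4579 − 4.7703 = 1.6876 pp.

1.688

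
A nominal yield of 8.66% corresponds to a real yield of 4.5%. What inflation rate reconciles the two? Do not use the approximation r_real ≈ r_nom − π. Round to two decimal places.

3.98%

From (1+r_nom) = (1+r_real)(1+π), we get 1+π = (1 + 8.66%)/(1 + 4.5%) = 1.0866/1.045 ≈ 1.03981.
So π ≈ 3.9809%.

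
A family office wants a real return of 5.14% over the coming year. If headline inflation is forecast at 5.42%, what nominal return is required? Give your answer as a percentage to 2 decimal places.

10.84%

By the Fisher equation, 1 + r_nom = (1 + 5.14%)(1 + 5.42%) = 1.0514 × 1.0542 = 1.10838588.
So r_nom = 10.838588%.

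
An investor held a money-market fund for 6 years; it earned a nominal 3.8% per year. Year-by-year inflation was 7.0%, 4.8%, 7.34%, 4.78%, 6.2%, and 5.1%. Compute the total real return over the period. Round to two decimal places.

-11.15%

Cumulative inflation factor: 1.070 × 1.048 × 1.0734 × 1.0478 × 1.062 × 1.051 ≈ 1.40771.
Nominal growth factor: 1.25079. Real growth factor = 1.25079 / 1.40771 ≈ 0.88853.
Total real return ≈ -11.1471%.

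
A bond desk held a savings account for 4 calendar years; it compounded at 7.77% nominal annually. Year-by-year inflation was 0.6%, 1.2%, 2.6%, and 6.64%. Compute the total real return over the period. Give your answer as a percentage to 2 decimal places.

Cumulative inflation factor: 1.006 × 1.012 × 1.026 × 1.0664 ≈ 1.11390.
Nominal growth factor: 1.34894. Real growth factor = 1.34894 / 1.11390 ≈ 1.21100.
Total real return ≈ 21.1004%.

21.10%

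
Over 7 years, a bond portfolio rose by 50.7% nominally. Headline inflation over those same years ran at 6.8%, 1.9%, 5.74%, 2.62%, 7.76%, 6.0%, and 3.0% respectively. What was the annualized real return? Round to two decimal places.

Cumulative inflation factor: 1.068 × 1.019 × 1.0574 × 1.0262 × 1.0776 × 1.060 × 1.030 ≈ 1.38937.
Nominal growth factor: 1.50700. Real growth factor = 1.50700 / 1.38937 ≈ 1.08467.
Annualized: 1.08467^(1/7) − 1 ≈ 0.01168.

1.17%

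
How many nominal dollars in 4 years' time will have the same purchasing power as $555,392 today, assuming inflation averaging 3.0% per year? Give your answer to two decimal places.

Cumulative price-level factor: (1+3.0%)^4 = 1.12550881.
Multiplying $555,392 by the price-level factor gives the future nominal sum.

$625,098.59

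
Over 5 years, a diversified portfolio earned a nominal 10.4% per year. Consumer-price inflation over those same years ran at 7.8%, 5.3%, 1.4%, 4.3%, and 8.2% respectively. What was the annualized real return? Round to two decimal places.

4.77%

Cumulative inflation factor: 1.078 × 1.053 × 1.014 × 1.043 × 1.082 ≈ 1.29896.
Nominal growth factor: 1.64001. Real growth factor = 1.64001 / 1.29896 ≈ 1.26255.
Annualized: 1.26255^(1/5) − 1 ≈ 0.04773.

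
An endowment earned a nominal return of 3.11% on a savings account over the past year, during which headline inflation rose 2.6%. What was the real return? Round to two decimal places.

0.50%

Real return via the Fisher equation: (1 + 3.11%)/(1 + 2.6%) − 1 = 1.0311/1.026 − 1 ≈ 0.00497.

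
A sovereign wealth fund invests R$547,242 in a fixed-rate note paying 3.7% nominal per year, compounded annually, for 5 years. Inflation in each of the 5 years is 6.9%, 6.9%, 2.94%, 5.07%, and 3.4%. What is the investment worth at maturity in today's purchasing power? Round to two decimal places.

R$513,492.80

Nominal value at maturity: R$547,242 × (1 + 3.7%)^5 ≈ R$656,255.87.
Price-level factor over 5 years: 1.069 × 1.069 × 1.0294 × 1.0507 × 1.034 ≈ 1.2780235169.
The maturity value deflated by that factor is the answer in today's purchasing power.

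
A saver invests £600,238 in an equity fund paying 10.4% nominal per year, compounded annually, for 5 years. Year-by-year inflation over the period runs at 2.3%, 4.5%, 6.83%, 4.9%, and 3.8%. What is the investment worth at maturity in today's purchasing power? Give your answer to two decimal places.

Nominal value at maturity: £600,238 × (1 + 10.4%)^5 ≈ £984,393.76.
Price-level factor over 5 years: 1.023 × 1.045 × 1.0683 × 1.049 × 1.038 ≈ 1.2435349456.
The maturity value deflated by that factor is the answer in today's purchasing power.

£791,609.25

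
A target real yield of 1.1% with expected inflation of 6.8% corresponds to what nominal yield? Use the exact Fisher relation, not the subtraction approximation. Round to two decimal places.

7.97%

By the Fisher equation, 1 + r_nom = (1 + 1.1%)(1 + 6.8%) = 1.011 × 1.068 = 1.079748.
So r_nom = 7.9748%.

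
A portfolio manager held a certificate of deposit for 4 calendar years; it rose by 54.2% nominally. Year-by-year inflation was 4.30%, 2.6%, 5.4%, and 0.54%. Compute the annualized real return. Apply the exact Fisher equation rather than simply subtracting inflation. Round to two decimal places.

7.99%

Cumulative inflation factor: 1.0430 × 1.026 × 1.054 × 1.0054 ≈ 1.13400.
Nominal growth factor: 1.54200. Real growth factor = 1.54200 / 1.13400 ≈ 1.35979.
Annualized: 1.35979^(1/4) − 1 ≈ 0.07986.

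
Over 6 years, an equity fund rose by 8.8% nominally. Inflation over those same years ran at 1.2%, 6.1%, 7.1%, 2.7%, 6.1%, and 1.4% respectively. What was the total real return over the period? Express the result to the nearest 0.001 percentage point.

Cumulative inflation factor: 1.012 × 1.061 × 1.071 × 1.027 × 1.061 × 1.014 ≈ 1.27060.
Nominal growth factor: 1.08800. Real growth factor = 1.08800 / 1.27060 ≈ 0.85629.
Total real return ≈ -14.3712%.

-14.371%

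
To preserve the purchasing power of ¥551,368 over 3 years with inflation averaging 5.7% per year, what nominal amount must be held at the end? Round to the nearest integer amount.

¥651,128

Cumulative price-level factor: (1+5.7%)^3 = 1.180932193.
The nominal amount required is ¥551,368 scaled up by that factor.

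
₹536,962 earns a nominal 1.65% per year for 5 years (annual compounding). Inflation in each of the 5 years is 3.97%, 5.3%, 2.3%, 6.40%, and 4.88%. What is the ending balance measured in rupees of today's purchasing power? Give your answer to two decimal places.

₹466,266.39

Nominal value at maturity: ₹536,962 × (1 + 1.65%)^5 ≈ ₹582,747.56.
Price-level factor over 5 years: 1.0397 × 1.053 × 1.023 × 1.0640 × 1.0488 ≈ 1.2498167924.
The maturity value deflated by that factor is the answer in today's purchasing power.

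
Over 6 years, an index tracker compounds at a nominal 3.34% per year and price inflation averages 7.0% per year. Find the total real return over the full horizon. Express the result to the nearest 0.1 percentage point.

The annual real rate is (1+3.34%)/(1+7.0%) − 1 = -3.4206%.
Compounded over 6 years: (1 + -0.034206)^6 − 1 ≈ -0.18846.

-18.8%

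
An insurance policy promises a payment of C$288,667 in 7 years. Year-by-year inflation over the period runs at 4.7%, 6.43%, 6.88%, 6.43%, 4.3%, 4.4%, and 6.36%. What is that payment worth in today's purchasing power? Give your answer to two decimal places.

C$196,635.87

Price-level factor over 7 years: 1.047 × 1.0643 × 1.0688 × 1.0643 × 1.043 × 1.044 × 1.0636 ≈ 1.4680281616.
Purchasing power today: C$288,667 divided by that factor.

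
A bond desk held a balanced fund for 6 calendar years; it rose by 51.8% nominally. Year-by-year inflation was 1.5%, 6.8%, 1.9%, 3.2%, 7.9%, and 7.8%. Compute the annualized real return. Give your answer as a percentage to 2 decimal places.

2.28%

Cumulative inflation factor: 1.015 × 1.068 × 1.019 × 1.032 × 1.079 × 1.078 ≈ 1.32596.
Nominal growth factor: 1.51800. Real growth factor = 1.51800 / 1.32596 ≈ 1.14483.
Annualized: 1.14483^(1/6) − 1 ≈ 0.02280.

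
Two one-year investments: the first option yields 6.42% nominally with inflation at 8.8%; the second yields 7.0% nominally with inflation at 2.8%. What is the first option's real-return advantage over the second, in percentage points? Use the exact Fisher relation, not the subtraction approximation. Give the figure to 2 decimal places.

The first option real return: 1.0642/1.088 − 1 = -2.188%.
The second real return: 1.070/1.028 − 1 = 4.086%.
Difference: -2.188 − 4.086 = -6.274 pp.

-6.27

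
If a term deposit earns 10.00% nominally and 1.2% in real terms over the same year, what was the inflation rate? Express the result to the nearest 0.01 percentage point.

8.70%

From (1+r_nom) = (1+r_real)(1+π), we get 1+π = (1 + 10.00%)/(1 + 1.2%) = 1.1000/1.012 ≈ 1.08696.
So π ≈ 8.6957%.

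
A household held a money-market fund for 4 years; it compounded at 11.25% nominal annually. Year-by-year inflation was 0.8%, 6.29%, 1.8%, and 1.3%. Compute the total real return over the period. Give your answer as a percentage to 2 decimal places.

Cumulative inflation factor: 1.008 × 1.0629 × 1.018 × 1.013 ≈ 1.10487.
Nominal growth factor: 1.53179. Real growth factor = 1.53179 / 1.10487 ≈ 1.38640.
Total real return ≈ 38.6404%.

38.64%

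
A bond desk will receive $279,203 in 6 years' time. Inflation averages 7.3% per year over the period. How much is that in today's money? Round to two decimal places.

$182,945.51

Price-level factor over 6 years: (1 + 7.3%)^6 ≈ 1.5261539034.
Purchasing power today: $279,203 divided by that factor.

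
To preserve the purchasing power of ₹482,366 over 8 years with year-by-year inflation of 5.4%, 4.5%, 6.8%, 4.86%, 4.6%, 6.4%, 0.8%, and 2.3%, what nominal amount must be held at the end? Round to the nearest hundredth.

Cumulative price-level factor: 1.054 × 1.045 × 1.068 × 1.0486 × 1.046 × 1.064 × 1.008 × 1.023 ≈ 1.4156225945.
The nominal amount required is ₹482,366 scaled up by that factor.

₹682,848.21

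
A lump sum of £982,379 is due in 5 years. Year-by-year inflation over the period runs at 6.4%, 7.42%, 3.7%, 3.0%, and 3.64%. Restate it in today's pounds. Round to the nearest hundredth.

Price-level factor over 5 years: 1.064 × 1.0742 × 1.037 × 1.030 × 1.0364 ≈ 1.2652319823.
Purchasing power today: £982,379 divided by that factor.

£776,441.80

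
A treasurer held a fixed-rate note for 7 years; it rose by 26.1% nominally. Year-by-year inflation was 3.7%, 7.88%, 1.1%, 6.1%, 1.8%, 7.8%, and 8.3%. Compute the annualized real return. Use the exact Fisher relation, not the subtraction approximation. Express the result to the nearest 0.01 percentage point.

-1.74%

Cumulative inflation factor: 1.037 × 1.0788 × 1.011 × 1.061 × 1.018 × 1.078 × 1.083 ≈ 1.42620.
Nominal growth factor: 1.26100. Real growth factor = 1.26100 / 1.42620 ≈ 0.88417.
Annualized: 0.88417^(1/7) − 1 ≈ -0.01743.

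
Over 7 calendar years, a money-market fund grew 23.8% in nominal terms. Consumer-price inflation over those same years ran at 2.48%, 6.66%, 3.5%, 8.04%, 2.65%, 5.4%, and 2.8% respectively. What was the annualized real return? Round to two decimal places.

Cumulative inflation factor: 1.0248 × 1.0666 × 1.035 × 1.0804 × 1.0265 × 1.054 × 1.028 ≈ 1.35943.
Nominal growth factor: 1.23800. Real growth factor = 1.23800 / 1.35943 ≈ 0.91067.
Annualized: 0.91067^(1/7) − 1 ≈ -0.01328.

-1.33%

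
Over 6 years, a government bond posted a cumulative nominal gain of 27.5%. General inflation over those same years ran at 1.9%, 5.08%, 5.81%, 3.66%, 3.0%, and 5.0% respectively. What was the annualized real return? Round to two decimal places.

0.06%

Cumulative inflation factor: 1.019 × 1.0508 × 1.0581 × 1.0366 × 1.030 × 1.050 ≈ 1.27016.
Nominal growth factor: 1.27500. Real growth factor = 1.27500 / 1.27016 ≈ 1.00381.
Annualized: 1.00381^(1/6) − 1 ≈ 0.00063.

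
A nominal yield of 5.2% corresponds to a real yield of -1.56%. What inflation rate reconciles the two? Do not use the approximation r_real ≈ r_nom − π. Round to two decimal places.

6.87%

From (1+r_nom) = (1+r_real)(1+π), we get 1+π = (1 + 5.2%)/(1 − 1.56%) = 1.052/0.9844 ≈ 1.06867.
So π ≈ 6.8671%.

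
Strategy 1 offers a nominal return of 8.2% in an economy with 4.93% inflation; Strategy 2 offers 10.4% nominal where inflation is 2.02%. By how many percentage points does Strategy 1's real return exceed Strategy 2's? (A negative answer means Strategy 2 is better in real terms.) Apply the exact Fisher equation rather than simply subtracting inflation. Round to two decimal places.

Strategy 1 real return: 1.082/1.0493 − 1 = 3.116%.
Strategy 2 real return: 1.104/1.0202 − 1 = 8.214%.
Difference: 3.116 − 8.214 = -5.098 pp.

-5.10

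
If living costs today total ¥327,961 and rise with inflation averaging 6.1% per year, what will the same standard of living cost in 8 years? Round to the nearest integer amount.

¥526,678

Cumulative price-level factor: (1+6.1%)^8 ≈ 1.6059169102.
Multiplying ¥327,961 by the price-level factor gives the future nominal sum.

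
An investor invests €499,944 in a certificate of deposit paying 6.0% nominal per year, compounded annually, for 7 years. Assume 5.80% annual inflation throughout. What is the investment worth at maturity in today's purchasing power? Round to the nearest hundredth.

Nominal value at maturity: €499,944 × (1 + 6.0%)^7 ≈ €751,730.93.
Price-level factor over 7 years: (1 + 5.80%)^7 ≈ 1.4838830495.
The maturity value deflated by that factor is the answer in today's purchasing power.

€506,597.15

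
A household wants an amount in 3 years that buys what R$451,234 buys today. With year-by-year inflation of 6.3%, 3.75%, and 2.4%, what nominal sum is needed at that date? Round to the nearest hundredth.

R$509,592.63

Cumulative price-level factor: 1.063 × 1.0375 × 1.024 = 1.1293312.
The nominal amount required is R$451,234 scaled up by that factor.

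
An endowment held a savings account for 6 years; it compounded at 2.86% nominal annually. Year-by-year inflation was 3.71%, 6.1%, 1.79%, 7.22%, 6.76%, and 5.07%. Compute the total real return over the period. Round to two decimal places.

Cumulative inflation factor: 1.0371 × 1.061 × 1.0179 × 1.0722 × 1.0676 × 1.0507 ≈ 1.34711.
Nominal growth factor: 1.18435. Real growth factor = 1.18435 / 1.34711 ≈ 0.87917.
Total real return ≈ -12.0826%.

-12.08%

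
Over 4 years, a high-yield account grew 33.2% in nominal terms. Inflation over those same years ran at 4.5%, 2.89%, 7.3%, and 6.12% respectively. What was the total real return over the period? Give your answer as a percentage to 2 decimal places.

Cumulative inflation factor: 1.045 × 1.0289 × 1.073 × 1.0612 ≈ 1.22430.
Nominal growth factor: 1.33200. Real growth factor = 1.33200 / 1.22430 ≈ 1.08797.
Total real return ≈ 8.7972%.

8.80%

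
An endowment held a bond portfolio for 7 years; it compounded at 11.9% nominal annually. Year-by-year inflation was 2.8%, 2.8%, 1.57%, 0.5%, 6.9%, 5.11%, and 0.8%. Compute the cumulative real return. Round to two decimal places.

Cumulative inflation factor: 1.028 × 1.028 × 1.0157 × 1.005 × 1.069 × 1.0511 × 1.008 ≈ 1.22180.
Nominal growth factor: 2.19690. Real growth factor = 2.19690 / 1.22180 ≈ 1.79809.
Total real return ≈ 79.8087%.

79.81%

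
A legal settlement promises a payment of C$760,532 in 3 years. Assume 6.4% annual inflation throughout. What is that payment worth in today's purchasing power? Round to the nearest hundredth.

Price-level factor over 3 years: (1 + 6.4%)^3 = 1.204550144.
Purchasing power today: C$760,532 divided by that factor.

C$631,382.60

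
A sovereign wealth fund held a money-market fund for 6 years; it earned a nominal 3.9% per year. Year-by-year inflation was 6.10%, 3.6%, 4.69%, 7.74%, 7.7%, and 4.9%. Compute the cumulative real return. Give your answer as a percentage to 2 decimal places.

Cumulative inflation factor: 1.0610 × 1.036 × 1.0469 × 1.0774 × 1.077 × 1.049 ≈ 1.40071.
Nominal growth factor: 1.25804. Real growth factor = 1.25804 / 1.40071 ≈ 0.89814.
Total real return ≈ -10.1858%.

-10.19%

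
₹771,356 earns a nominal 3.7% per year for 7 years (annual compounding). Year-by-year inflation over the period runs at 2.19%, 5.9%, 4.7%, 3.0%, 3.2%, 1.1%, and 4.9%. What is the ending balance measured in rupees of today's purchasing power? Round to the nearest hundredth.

Nominal value at maturity: ₹771,356 × (1 + 3.7%)^7 ≈ ₹994,732.15.
Price-level factor over 7 years: 1.0219 × 1.059 × 1.047 × 1.030 × 1.032 × 1.011 × 1.049 ≈ 1.2773049838.
The maturity value deflated by that factor is the answer in today's purchasing power.

₹778,774.19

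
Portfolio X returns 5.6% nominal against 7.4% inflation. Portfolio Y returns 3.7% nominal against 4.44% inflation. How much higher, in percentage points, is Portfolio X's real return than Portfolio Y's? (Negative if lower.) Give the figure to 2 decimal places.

Portfolio X real return: 1.056/1.074 − 1 = -1.676%.
Portfolio Y real return: 1.037/1.0444 − 1 = -0.709%.
Difference: -1.676 − (-0.709) = -0.967 pp.

-0.97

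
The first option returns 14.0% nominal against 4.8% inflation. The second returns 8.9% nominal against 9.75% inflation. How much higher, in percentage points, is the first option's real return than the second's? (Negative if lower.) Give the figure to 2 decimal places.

9.55

The first option real return: 1.140/1.048 − 1 = 8.779%.
The second real return: 1.089/1.0975 − 1 = -0.774%.
Difference: 8.779 − (-0.774) = 9.553 pp.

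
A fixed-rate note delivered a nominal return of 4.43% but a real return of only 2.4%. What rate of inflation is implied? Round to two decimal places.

1.98%

From (1+r_nom) = (1+r_real)(1+π), we get 1+π = (1 + 4.43%)/(1 + 2.4%) = 1.0443/1.024 ≈ 1.01982.
So π ≈ 1.9824%.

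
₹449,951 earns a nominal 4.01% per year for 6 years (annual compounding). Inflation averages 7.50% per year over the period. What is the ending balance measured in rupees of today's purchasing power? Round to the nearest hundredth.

Nominal value at maturity: ₹449,951 × (1 + 4.01%)^6 ≈ ₹569,660.10.
Price-level factor over 6 years: (1 + 7.50%)^6 ≈ 1.5433015256.
Dividing the nominal maturity value by the price-level factor gives the value in today's money.

₹369,117.82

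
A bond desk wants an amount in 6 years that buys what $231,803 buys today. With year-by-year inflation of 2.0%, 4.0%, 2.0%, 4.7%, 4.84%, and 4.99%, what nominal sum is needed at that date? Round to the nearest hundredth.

Cumulative price-level factor: 1.020 × 1.040 × 1.020 × 1.047 × 1.0484 × 1.0499 ≈ 1.2469680110.
Multiplying $231,803 by the price-level factor gives the future nominal sum.

$289,050.93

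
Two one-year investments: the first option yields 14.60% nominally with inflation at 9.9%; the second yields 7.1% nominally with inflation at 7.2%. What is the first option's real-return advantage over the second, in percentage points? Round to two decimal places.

The first option real return: 1.1460/1.099 − 1 = 4.277%.
The second real return: 1.071/1.072 − 1 = -0.093%.
Difference: 4.277 − (-0.093) = 4.370 pp.

4.37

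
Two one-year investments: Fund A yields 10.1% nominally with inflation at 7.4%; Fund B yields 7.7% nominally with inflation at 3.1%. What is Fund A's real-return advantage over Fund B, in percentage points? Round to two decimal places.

Fund A real return: 1.101/1.074 − 1 = 2.514%.
Fund B real return: 1.077/1.031 − 1 = 4.462%.
Difference: 2.514 − 4.462 = -1.948 pp.

-1.95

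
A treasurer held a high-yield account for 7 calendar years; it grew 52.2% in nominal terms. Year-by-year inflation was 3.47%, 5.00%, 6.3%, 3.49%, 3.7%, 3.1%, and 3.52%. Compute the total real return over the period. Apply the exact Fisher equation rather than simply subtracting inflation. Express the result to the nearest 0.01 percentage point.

15.06%

Cumulative inflation factor: 1.0347 × 1.0500 × 1.063 × 1.0349 × 1.037 × 1.031 × 1.0352 ≈ 1.32281.
Nominal growth factor: 1.52200. Real growth factor = 1.52200 / 1.32281 ≈ 1.15058.
Total real return ≈ 15.0582%.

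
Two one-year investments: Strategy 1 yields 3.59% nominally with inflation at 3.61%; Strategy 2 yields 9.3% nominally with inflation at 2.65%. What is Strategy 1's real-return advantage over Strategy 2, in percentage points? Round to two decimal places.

-6.50

Strategy 1 real return: 1.0359/1.0361 − 1 = -0.019%.
Strategy 2 real return: 1.093/1.0265 − 1 = 6.478%.
Difference: -0.019 − 6.478 = -6.497 pp.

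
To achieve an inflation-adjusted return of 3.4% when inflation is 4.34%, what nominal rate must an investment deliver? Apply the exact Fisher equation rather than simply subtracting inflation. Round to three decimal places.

7.888%

By the Fisher equation, 1 + r_nom = (1 + 3.4%)(1 + 4.34%) = 1.034 × 1.0434 = 1.0788756.
So r_nom = 7.88756%.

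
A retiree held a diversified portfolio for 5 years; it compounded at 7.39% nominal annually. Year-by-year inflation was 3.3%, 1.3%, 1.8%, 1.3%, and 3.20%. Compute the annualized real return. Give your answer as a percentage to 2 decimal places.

Cumulative inflation factor: 1.033 × 1.013 × 1.018 × 1.013 × 1.0320 ≈ 1.11364.
Nominal growth factor: 1.42830. Real growth factor = 1.42830 / 1.11364 ≈ 1.28254.
Annualized: 1.28254^(1/5) − 1 ≈ 0.05103.

5.10%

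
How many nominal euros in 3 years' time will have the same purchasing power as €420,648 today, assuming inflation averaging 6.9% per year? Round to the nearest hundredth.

€513,868.44

Cumulative price-level factor: (1+6.9%)^3 = 1.221611509.
Multiplying €420,648 by the price-level factor gives the future nominal sum.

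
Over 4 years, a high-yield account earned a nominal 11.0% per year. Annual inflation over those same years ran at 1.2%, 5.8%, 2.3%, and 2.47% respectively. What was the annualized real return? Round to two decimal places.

7.84%

Cumulative inflation factor: 1.012 × 1.058 × 1.023 × 1.0247 ≈ 1.12238.
Nominal growth factor: 1.51807. Real growth factor = 1.51807 / 1.12238 ≈ 1.35255.
Annualized: 1.35255^(1/4) − 1 ≈ 0.07842.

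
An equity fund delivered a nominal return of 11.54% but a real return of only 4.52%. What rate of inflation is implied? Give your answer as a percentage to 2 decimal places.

6.72%

From (1+r_nom) = (1+r_real)(1+π), we get 1+π = (1 + 11.54%)/(1 + 4.52%) = 1.1154/1.0452 ≈ 1.06716.
So π ≈ 6.7164%.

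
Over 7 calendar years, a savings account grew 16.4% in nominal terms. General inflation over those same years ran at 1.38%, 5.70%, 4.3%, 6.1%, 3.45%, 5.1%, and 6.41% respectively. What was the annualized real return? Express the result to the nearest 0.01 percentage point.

Cumulative inflation factor: 1.0138 × 1.0570 × 1.043 × 1.061 × 1.0345 × 1.051 × 1.0641 ≈ 1.37196.
Nominal growth factor: 1.16400. Real growth factor = 1.16400 / 1.37196 ≈ 0.84842.
Annualized: 0.84842^(1/7) − 1 ≈ -0.02321.

-2.32%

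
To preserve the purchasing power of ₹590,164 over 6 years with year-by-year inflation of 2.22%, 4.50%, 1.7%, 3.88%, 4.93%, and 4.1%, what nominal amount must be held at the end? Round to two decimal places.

₹727,491.93

Cumulative price-level factor: 1.0222 × 1.0450 × 1.017 × 1.0388 × 1.0493 × 1.041 ≈ 1.2326945144.
The nominal amount required is ₹590,164 scaled up by that factor.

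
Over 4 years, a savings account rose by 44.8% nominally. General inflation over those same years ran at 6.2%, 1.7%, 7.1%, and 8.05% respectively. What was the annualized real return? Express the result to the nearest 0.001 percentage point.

Cumulative inflation factor: 1.062 × 1.017 × 1.071 × 1.0805 ≈ 1.24986.
Nominal growth factor: 1.44800. Real growth factor = 1.44800 / 1.24986 ≈ 1.15853.
Annualized: 1.15853^(1/4) − 1 ≈ 0.03747.

3.747%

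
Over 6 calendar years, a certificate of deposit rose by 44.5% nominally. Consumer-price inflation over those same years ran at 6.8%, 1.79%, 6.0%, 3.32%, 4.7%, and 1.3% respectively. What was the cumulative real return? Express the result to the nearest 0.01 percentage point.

Cumulative inflation factor: 1.068 × 1.0179 × 1.060 × 1.0332 × 1.047 × 1.013 ≈ 1.26277.
Nominal growth factor: 1.44500. Real growth factor = 1.44500 / 1.26277 ≈ 1.14431.
Total real return ≈ 14.4314%.

14.43%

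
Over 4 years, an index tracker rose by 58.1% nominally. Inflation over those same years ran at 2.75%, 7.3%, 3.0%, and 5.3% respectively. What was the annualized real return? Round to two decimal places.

7.23%

Cumulative inflation factor: 1.0275 × 1.073 × 1.030 × 1.053 ≈ 1.19577.
Nominal growth factor: 1.58100. Real growth factor = 1.58100 / 1.19577 ≈ 1.32216.
Annualized: 1.32216^(1/4) − 1 ≈ 0.07231.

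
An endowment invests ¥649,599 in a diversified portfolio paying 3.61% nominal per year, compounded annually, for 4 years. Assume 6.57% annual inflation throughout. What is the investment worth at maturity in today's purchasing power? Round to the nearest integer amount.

¥580,380

Nominal value at maturity: ¥649,599 × (1 + 3.61%)^4 ≈ ¥748,604.
Price-level factor over 4 years: (1 + 6.57%)^4 ≈ 1.2898519457.
The maturity value deflated by that factor is the answer in today's purchasing power.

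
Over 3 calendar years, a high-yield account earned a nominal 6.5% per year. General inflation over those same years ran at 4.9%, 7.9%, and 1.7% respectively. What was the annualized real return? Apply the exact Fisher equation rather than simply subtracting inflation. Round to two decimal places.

Cumulative inflation factor: 1.049 × 1.079 × 1.017 ≈ 1.15111.
Nominal growth factor: 1.20795. Real growth factor = 1.20795 / 1.15111 ≈ 1.04938.
Annualized: 1.04938^(1/3) − 1 ≈ 0.01619.

1.62%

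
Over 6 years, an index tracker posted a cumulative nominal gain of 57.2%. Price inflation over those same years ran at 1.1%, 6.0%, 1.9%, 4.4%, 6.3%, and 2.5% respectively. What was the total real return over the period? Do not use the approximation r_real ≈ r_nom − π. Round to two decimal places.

26.55%

Cumulative inflation factor: 1.011 × 1.060 × 1.019 × 1.044 × 1.063 × 1.025 ≈ 1.24219.
Nominal growth factor: 1.57200. Real growth factor = 1.57200 / 1.24219 ≈ 1.26550.
Total real return ≈ 26.5505%.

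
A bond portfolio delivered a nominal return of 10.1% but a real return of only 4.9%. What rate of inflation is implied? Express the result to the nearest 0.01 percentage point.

4.96%

From (1+r_nom) = (1+r_real)(1+π), we get 1+π = (1 + 10.1%)/(1 + 4.9%) = 1.101/1.049 ≈ 1.04957.
So π ≈ 4.9571%.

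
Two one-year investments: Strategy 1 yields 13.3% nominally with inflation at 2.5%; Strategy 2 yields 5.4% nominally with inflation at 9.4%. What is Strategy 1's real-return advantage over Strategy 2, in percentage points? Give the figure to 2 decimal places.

14.19

Strategy 1 real return: 1.133/1.025 − 1 = 10.537%.
Strategy 2 real return: 1.054/1.094 − 1 = -3.656%.
Difference: 10.537 − (-3.656) = 14.193 pp.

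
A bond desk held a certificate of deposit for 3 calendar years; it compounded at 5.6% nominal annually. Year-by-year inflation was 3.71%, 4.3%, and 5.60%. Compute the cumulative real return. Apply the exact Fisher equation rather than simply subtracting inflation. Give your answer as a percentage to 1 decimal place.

3.1%

Cumulative inflation factor: 1.0371 × 1.043 × 1.0560 ≈ 1.14227.
Nominal growth factor: 1.17758. Real growth factor = 1.17758 / 1.14227 ≈ 1.03092.
Total real return ≈ 3.0915%.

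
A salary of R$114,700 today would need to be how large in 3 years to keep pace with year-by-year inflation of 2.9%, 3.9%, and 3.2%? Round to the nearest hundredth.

R$126,553.46

Cumulative price-level factor: 1.029 × 1.039 × 1.032 = 1.103343192.
Multiplying R$114,700 by the price-level factor gives the future nominal sum.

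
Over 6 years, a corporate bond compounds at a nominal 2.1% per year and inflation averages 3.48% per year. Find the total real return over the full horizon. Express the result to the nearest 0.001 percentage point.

-7.739%

The annual real rate is (1+2.1%)/(1+3.48%) − 1 = -1.3336%.
Compounded over 6 years: (1 + -0.013336)^6 − 1 ≈ -0.07739.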